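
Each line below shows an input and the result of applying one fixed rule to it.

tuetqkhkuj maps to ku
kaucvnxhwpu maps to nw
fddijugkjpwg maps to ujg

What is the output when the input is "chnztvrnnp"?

vn

Each output is the input with this applied: delete the first 3 characters, then keep one character in every 3, starting at position 3 (positions 3rd, 6th, 9th, ...).
On "chnztvrnnp": the first step gives "ztvrnnp", and the second then gives "vn".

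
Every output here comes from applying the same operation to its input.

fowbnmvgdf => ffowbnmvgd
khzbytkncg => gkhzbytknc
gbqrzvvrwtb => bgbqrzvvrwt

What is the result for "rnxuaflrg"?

What's happening: move the last character to the front.
On "rnxuaflrg" that produces "grnxuaflr".

grnxuaflr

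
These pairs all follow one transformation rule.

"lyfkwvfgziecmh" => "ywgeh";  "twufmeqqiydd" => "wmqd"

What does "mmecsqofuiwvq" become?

Looking at the pairs, the operation is to keep one character in every 3, starting at position 2 (positions 2nd, 5th, 8th, ...).
Doing the same to "mmecsqofuiwvq": "msfw".

msfw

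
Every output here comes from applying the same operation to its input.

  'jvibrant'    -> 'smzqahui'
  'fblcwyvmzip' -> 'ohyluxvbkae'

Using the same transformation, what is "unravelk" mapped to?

What's happening: shift every letter 1 place backward in the alphabet (wrapping around), then reverse the string.
For "unravelk", step one produces "tmqzudkj"; step two turns that into "jkduzqmt".

jkduzqmt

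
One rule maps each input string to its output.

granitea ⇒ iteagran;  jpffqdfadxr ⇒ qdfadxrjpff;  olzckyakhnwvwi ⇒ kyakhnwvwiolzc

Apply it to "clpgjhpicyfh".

jhpicyfhclpg

What's happening: move the first character to the end, then move the first 3 characters to the end (rotate left by 3).
Working it through for "clpgjhpicyfh": intermediate "lpgjhpicyfhc", final "jhpicyfhclpg".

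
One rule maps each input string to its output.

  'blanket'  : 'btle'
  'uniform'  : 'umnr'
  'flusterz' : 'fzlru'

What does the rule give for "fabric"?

Each output is the input with this applied: take characters alternately from the front and the back (1st, last, 2nd, 2nd-last, ...), then delete the last 3 characters.
On "fabric": the first step gives "fcaibr", and the second then gives "fca".

fca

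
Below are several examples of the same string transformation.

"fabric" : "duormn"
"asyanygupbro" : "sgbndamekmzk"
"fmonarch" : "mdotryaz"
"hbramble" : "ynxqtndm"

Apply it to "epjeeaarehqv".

mdqtchqbvqqm

The pattern: shift every letter 12 places forward in the alphabet (wrapping around), then swap the front and back halves of the string.
For "epjeeaarehqv", step one produces "qbvqqmmdqtch"; step two turns that into "mdqtchqbvqqm".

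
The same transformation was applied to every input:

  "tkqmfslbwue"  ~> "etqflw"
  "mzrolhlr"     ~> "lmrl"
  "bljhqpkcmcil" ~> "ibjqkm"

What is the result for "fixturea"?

The pattern: keep every other character starting from the first (positions 1st, 3rd, 5th, ...), then move the last character to the front.
Starting from "fixturea": after the first operation, "fxue"; after the second, "efxu".

efxu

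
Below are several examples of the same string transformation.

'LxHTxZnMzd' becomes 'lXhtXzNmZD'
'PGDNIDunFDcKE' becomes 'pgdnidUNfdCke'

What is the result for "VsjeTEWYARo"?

vSJEtewyarO

The transformation: flip the case of every letter.
"VsjeTEWYARo" → "vSJEtewyarO".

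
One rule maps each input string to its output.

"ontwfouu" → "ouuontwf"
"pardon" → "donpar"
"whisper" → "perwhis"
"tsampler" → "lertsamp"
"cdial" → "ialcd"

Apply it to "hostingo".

The pattern: move the last 3 characters to the front (rotate right by 3).
Applying that to "hostingo" gives "ngohosti".

ngohosti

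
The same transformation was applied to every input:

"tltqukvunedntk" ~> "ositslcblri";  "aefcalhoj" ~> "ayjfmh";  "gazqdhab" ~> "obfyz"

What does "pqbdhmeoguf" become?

The transformation: delete the first 3 characters, then shift every letter 2 places backward in the alphabet (wrapping around).
Applying both steps to "pqbdhmeoguf": "dhmeoguf", then "bfkcmesd".

bfkcmesd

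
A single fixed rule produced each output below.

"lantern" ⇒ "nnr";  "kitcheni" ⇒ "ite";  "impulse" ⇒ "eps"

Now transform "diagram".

maa

Rule — move the last character to the front, then keep one character in every 3, starting at position 1 (positions 1st, 4th, 7th, ...).
Applying both steps to "diagram": "mdiagra", then "maa".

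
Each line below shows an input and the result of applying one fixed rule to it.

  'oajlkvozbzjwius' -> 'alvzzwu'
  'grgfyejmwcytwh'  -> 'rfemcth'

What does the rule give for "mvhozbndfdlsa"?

The rule is to keep every other character starting from the second (positions 2nd, 4th, 6th, ...).
For "mvhozbndfdlsa" the result is "vobdds".

vobdds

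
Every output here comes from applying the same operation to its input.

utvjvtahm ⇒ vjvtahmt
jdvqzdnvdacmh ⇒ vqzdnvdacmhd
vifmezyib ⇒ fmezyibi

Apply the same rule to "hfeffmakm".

Each output is the input with this applied: delete the first character, then move the first character to the end.
"hfeffmakm" → "feffmakm" → "effmakmf".

effmakmf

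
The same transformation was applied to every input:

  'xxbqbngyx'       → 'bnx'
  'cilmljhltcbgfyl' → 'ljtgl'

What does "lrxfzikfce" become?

xic

Each output is the input with this applied: keep one character in every 3, starting at position 3 (positions 3rd, 6th, 9th, ...).
"lrxfzikfce" → "xic".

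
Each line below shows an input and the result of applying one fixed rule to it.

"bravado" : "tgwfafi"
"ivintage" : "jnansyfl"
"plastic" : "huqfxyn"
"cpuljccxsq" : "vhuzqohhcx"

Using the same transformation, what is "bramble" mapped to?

jgwfrgq

Each output is the input with this applied: shift every letter 5 places forward in the alphabet (wrapping around), then move the last character to the front.
On "bramble": the first step gives "gwfrgqj", and the second then gives "jgwfrgq".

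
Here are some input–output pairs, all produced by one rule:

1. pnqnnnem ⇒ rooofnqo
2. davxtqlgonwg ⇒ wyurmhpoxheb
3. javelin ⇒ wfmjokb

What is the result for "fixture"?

The transformation: shift every letter 1 place forward in the alphabet (wrapping around), then move the first 2 characters to the end (rotate left by 2).
Starting from "fixture": after the first operation, "gjyuvsf"; after the second, "yuvsfgj".

yuvsfgj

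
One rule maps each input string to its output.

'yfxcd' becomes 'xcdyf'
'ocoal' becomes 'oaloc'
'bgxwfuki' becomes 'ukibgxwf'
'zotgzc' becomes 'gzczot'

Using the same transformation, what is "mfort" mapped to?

ortmf

Each output is the input with this applied: move the last 3 characters to the front (rotate right by 3).
Applying that to "mfort" gives "ortmf".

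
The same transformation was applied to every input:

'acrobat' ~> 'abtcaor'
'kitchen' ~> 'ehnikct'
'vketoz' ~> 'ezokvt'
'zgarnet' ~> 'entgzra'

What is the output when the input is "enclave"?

The rule is to swap each adjacent pair of characters (1↔2, 3↔4, ...), then move the last 3 characters to the front (rotate right by 3).
Starting from "enclave": after the first operation, "nelcvae"; after the second, "vaenelc".
(Check on "zgarnet": → "gzraent" → "entgzra" ✓)

vaenelc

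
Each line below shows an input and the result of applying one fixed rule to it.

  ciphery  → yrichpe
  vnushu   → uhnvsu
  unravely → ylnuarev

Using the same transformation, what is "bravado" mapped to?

Looking at the pairs, the operation is to move the last 2 characters to the front (rotate right by 2), then swap each adjacent pair of characters (1↔2, 3↔4, ...).
On "bravado": the first step gives "dobrava", and the second then gives "odrbvaa".

odrbvaa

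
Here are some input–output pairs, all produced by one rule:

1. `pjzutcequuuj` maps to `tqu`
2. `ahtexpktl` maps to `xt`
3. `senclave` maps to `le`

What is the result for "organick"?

In each case the input is transformed by: keep one character in every 3, starting at position 2 (positions 2nd, 5th, 8th, ...), then delete the first character.
Working it through for "organick": intermediate "rnk", final "nk".

nk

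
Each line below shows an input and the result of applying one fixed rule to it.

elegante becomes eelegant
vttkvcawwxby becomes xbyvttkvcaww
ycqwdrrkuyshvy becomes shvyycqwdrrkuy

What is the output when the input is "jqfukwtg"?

gjqfukwt

In each case the input is transformed by: move the first 3 characters to the end (rotate left by 3), then swap the front and back halves of the string.
Starting from "jqfukwtg": after the first operation, "ukwtgjqf"; after the second, "gjqfukwt".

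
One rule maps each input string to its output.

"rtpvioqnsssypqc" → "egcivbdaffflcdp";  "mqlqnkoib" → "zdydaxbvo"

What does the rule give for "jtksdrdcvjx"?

The transformation: shift every letter 13 places forward in the alphabet (wrapping around) — i.e. ROT13.
For "jtksdrdcvjx" the result is "wgxfqeqpiwk".

wgxfqeqpiwk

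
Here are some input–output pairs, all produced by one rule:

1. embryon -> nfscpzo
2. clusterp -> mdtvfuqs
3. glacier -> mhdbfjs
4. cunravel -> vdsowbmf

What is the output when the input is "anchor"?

obidsp

The transformation: swap each adjacent pair of characters (1↔2, 3↔4, ...), then shift every letter 1 place forward in the alphabet (wrapping around).
Starting from "anchor": after the first operation, "nahcro"; after the second, "obidsp".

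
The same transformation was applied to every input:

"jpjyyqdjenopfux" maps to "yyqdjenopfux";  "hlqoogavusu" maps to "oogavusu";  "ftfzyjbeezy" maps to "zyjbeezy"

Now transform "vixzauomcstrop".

The transformation: delete the first 3 characters.
For "vixzauomcstrop" the result is "zauomcstrop".

zauomcstrop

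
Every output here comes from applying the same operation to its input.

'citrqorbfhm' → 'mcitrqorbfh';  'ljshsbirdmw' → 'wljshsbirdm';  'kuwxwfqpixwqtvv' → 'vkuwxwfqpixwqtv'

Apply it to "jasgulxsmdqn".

What's happening: move the last character to the front.
Applying that to "jasgulxsmdqn" gives "njasgulxsmdq".

njasgulxsmdq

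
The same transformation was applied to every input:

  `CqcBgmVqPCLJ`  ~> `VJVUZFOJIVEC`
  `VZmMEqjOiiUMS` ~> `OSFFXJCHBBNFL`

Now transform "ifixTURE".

BYBQMNKX

Looking at the pairs, the operation is to shift every letter 7 places backward in the alphabet (wrapping around), then convert every letter to uppercase.
Applying that to "ifixTURE" gives "BYBQMNKX".
(Check on "CqcBgmVqPCLJ": → "VjvUzfOjIVEC" → "VJVUZFOJIVEC" ✓)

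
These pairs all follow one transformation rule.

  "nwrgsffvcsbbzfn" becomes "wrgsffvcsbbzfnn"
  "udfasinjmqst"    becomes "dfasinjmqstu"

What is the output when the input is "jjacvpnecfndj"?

jacvpnecfndjj

What's happening: move the first character to the end.
On "jjacvpnecfndj" that produces "jacvpnecfndjj".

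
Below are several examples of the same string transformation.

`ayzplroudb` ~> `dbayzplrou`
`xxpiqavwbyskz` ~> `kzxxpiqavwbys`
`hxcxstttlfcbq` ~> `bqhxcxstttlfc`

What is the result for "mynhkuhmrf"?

The pattern: move the last 2 characters to the front (rotate right by 2).
Applying that to "mynhkuhmrf" gives "rfmynhkuhm".

rfmynhkuhm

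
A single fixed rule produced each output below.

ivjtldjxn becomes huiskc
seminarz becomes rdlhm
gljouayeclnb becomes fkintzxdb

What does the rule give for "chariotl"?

bgzqh

Each output is the input with this applied: delete the last 3 characters, then shift every letter 1 place backward in the alphabet (wrapping around).
"chariotl" → "chari" → "bgzqh".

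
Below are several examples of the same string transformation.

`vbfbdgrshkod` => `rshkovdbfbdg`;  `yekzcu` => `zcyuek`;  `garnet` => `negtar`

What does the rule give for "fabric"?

Each output is the input with this applied: swap the first and last characters, then swap the front and back halves of the string.
"fabric" → "rifcab".

rifcab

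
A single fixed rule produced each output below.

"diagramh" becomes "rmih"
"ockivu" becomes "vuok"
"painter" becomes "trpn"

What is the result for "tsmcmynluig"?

yuts

In each case the input is transformed by: sort the characters into reverse alphabetical order, then keep only the first 4 characters.
"tsmcmynluig" → "yutsnmmligc" → "yuts".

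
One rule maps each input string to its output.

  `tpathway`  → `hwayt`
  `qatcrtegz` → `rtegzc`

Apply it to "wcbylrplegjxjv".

lrplegjxjvy

In each case the input is transformed by: delete the first 3 characters, then move the first character to the end.
Doing the same to "wcbylrplegjxjv": "lrplegjxjvy".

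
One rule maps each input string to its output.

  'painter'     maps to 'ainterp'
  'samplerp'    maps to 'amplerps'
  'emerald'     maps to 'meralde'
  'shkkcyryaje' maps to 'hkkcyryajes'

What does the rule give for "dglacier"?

glacierd

The pattern: move the first character to the end.
Applying that to "dglacier" gives "glacierd".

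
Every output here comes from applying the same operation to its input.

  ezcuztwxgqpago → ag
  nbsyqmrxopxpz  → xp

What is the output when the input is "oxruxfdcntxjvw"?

The rule is to move the last 3 characters to the front (rotate right by 3), then keep only the first 2 characters.
For "oxruxfdcntxjvw", step one produces "jvwoxruxfdcntx"; step two turns that into "jv".

jv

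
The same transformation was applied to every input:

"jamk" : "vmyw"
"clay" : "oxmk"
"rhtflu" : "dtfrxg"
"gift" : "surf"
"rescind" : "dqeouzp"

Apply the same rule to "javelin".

Looking at the pairs, the operation is to shift every letter 12 places forward in the alphabet (wrapping around).
So "javelin" becomes "vmhqxuz".

vmhqxuz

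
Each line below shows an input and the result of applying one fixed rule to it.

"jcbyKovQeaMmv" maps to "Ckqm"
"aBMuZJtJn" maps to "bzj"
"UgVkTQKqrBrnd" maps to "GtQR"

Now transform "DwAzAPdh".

The transformation: flip the case of every letter, then keep one character in every 3, starting at position 2 (positions 2nd, 5th, 8th, ...).
"DwAzAPdh" → "dWaZapDH" → "WaH".

WaH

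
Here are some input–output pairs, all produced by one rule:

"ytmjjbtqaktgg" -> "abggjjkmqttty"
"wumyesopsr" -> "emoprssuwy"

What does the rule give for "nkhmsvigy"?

ghikmnsvy

In each case the input is transformed by: sort the characters into alphabetical order.
So "nkhmsvigy" becomes "ghikmnsvy".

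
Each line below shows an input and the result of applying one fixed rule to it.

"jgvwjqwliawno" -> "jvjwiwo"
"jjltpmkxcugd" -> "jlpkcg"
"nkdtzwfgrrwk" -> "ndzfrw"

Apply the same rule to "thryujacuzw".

truauw

What's happening: keep every other character starting from the first (positions 1st, 3rd, 5th, ...).
For "thryujacuzw" the result is "truauw".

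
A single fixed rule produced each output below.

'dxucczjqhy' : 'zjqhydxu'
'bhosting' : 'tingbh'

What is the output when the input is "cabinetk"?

The pattern: swap the front and back halves of the string, then delete the last 2 characters.
"cabinetk" → "netkca".

netkca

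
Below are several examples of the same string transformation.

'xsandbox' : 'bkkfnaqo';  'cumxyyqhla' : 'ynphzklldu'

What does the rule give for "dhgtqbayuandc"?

qpqutgdonlhna

In each case the input is transformed by: move the last 2 characters to the front (rotate right by 2), then shift every letter 13 places forward in the alphabet (wrapping around) — i.e. ROT13.
"dhgtqbayuandc" → "dcdhgtqbayuan" → "qpqutgdonlhna".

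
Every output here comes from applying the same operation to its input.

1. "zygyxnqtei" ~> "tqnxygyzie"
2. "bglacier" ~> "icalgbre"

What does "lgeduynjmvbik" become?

In each case the input is transformed by: reverse the string, then move the first 2 characters to the end (rotate left by 2).
Doing the same to "lgeduynjmvbik": "bvmjnyudeglki".

bvmjnyudeglki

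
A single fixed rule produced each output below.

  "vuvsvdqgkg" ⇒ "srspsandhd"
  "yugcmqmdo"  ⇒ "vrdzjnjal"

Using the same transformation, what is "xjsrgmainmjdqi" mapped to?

ugpodjxfkjganf

In each case the input is transformed by: shift every letter 3 places backward in the alphabet (wrapping around).
"xjsrgmainmjdqi" → "ugpodjxfkjganf".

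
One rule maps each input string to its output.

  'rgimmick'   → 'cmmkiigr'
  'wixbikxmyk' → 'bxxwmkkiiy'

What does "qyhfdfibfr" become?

brqihfffdy

The pattern: sort the characters into reverse alphabetical order, then swap the first and last characters.
So "qyhfdfibfr" becomes "brqihfffdy".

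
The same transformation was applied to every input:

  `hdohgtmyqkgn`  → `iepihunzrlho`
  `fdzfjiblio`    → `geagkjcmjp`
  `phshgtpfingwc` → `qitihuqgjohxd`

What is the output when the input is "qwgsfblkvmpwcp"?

rxhtgcmlwnqxdq

Each output is the input with this applied: shift every letter 1 place forward in the alphabet (wrapping around).
"qwgsfblkvmpwcp" → "rxhtgcmlwnqxdq".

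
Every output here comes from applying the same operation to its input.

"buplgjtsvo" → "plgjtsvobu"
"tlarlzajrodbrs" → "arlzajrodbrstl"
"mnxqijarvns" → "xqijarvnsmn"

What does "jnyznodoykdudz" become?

yznodoykdudzjn

The rule is to move the first 2 characters to the end (rotate left by 2).
So "jnyznodoykdudz" becomes "yznodoykdudzjn".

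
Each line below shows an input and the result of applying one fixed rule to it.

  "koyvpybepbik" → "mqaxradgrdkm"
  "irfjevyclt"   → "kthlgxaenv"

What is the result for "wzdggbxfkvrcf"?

ybfiidzhmxteh

The transformation: shift every letter 2 places forward in the alphabet (wrapping around).
Doing the same to "wzdggbxfkvrcf": "ybfiidzhmxteh".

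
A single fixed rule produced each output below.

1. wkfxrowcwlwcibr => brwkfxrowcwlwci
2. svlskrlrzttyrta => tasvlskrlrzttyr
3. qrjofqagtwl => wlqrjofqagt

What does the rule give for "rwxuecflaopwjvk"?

vkrwxuecflaopwj

Rule — move the last 2 characters to the front (rotate right by 2).
For "rwxuecflaopwjvk" the result is "vkrwxuecflaopwj".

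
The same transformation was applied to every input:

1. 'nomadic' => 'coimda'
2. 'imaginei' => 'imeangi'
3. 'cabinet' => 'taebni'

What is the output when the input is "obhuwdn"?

The rule is to take characters alternately from the front and the back (1st, last, 2nd, 2nd-last, ...), then delete the first character.
For "obhuwdn" the result is "nbdhwu".

nbdhwu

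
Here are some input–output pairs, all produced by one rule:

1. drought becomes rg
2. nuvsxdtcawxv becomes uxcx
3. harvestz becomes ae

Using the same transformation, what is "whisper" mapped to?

What's happening: move the last character to the front, then keep one character in every 3, starting at position 3 (positions 3rd, 6th, 9th, ...).
For "whisper", step one produces "rwhispe"; step two turns that into "hp".

hp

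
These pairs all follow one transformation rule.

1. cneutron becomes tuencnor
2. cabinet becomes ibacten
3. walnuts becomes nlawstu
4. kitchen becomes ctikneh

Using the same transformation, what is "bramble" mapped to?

marbelb

Rule — reverse the string, then move the first 3 characters to the end (rotate left by 3).
On "bramble": the first step gives "elbmarb", and the second then gives "marbelb".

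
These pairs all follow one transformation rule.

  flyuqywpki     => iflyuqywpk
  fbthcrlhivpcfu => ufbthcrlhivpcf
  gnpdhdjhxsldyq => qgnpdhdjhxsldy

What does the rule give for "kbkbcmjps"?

Looking at the pairs, the operation is to move the last character to the front.
For "kbkbcmjps" the result is "skbkbcmjp".

skbkbcmjp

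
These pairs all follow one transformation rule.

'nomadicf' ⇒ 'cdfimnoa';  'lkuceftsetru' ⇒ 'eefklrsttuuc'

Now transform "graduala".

Looking at the pairs, the operation is to sort the characters into alphabetical order, then move the first character to the end.
For "graduala", step one produces "aaadglru"; step two turns that into "aadglrua".

aadglrua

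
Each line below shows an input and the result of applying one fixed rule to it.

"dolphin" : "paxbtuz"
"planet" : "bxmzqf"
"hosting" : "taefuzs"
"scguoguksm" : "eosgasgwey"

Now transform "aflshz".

The rule is to shift every letter 12 places forward in the alphabet (wrapping around).
Applying that to "aflshz" gives "mrxetl".

mrxetl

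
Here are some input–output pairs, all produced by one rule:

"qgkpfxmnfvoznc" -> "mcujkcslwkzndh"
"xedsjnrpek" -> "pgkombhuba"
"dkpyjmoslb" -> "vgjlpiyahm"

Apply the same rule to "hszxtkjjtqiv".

The rule is to shift every letter 3 places backward in the alphabet (wrapping around), then move the first 3 characters to the end (rotate left by 3).
So "hszxtkjjtqiv" becomes "uqhggqnfsepw".

uqhggqnfsepw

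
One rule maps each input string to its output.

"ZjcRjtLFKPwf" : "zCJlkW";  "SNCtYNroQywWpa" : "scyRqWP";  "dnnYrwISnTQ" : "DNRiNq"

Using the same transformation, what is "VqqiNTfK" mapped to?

vQnF

Rule — keep every other character starting from the first (positions 1st, 3rd, 5th, ...), then flip the case of every letter.
"VqqiNTfK" → "VqNf" → "vQnF".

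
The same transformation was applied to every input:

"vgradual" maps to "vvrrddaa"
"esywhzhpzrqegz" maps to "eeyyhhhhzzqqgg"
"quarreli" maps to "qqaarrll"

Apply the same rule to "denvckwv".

Rule — keep every other character starting from the first (positions 1st, 3rd, 5th, ...), then double every character.
"denvckwv" → "dncw" → "ddnnccww".
(Check on "esywhzhpzrqegz": → "eyhhzqg" → "eeyyhhhhzzqqgg" ✓)

ddnnccww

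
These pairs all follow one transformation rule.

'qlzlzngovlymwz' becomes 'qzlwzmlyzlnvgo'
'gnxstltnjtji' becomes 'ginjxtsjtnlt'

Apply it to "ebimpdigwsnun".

The transformation: take characters alternately from the front and the back (1st, last, 2nd, 2nd-last, ...).
"ebimpdigwsnun" → "enbuinmspwdgi".

enbuinmspwdgi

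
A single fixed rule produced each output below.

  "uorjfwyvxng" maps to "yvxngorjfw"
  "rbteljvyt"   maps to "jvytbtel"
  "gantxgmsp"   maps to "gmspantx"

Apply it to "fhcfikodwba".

odwbahcfik

Looking at the pairs, the operation is to delete the first character, then swap the front and back halves of the string.
Starting from "fhcfikodwba": after the first operation, "hcfikodwba"; after the second, "odwbahcfik".
(Check on "gantxgmsp": → "antxgmsp" → "gmspantx" ✓)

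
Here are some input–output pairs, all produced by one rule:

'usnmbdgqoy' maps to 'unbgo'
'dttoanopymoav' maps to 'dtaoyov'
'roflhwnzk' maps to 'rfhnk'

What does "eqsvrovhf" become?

esrvf

What's happening: keep every other character starting from the first (positions 1st, 3rd, 5th, ...).
Applying that to "eqsvrovhf" gives "esrvf".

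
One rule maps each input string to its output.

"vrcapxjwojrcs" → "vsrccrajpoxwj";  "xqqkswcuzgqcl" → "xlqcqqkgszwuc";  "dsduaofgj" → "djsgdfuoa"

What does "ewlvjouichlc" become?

Each output is the input with this applied: take characters alternately from the front and the back (1st, last, 2nd, 2nd-last, ...).
For "ewlvjouichlc" the result is "ecwllhvcjiou".

ecwllhvcjiou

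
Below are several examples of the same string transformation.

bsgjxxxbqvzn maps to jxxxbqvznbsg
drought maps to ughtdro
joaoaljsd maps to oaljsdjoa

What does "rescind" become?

Looking at the pairs, the operation is to move the first 3 characters to the end (rotate left by 3).
"rescind" → "cindres".

cindres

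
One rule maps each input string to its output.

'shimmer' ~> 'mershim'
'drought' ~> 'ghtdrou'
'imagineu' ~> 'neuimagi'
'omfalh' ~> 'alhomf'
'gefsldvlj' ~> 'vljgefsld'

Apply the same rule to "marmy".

rmyma

What's happening: move the last 3 characters to the front (rotate right by 3).
"marmy" → "rmyma".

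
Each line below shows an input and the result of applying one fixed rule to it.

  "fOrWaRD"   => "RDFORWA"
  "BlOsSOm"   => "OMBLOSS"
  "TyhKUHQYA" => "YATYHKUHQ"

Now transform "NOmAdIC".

The rule is to move the last 2 characters to the front (rotate right by 2), then convert every letter to uppercase.
Starting from "NOmAdIC": after the first operation, "ICNOmAd"; after the second, "ICNOMAD".

ICNOMAD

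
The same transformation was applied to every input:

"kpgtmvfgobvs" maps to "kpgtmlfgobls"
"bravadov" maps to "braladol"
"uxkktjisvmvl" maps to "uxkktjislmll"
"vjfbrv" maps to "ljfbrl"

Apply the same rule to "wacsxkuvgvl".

wacsxkulgll

The rule is to replace every "v" with "l".
"wacsxkuvgvl" → "wacsxkulgll".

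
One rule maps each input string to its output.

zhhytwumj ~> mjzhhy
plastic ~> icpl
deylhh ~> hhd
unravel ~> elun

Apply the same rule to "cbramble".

lecbr

The rule is to move the last 2 characters to the front (rotate right by 2), then delete the last 3 characters.
So "cbramble" becomes "lecbr".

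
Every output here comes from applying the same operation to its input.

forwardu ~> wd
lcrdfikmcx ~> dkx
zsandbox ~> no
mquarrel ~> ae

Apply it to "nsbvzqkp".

Each output is the input with this applied: delete the first character, then keep one character in every 3, starting at position 3 (positions 3rd, 6th, 9th, ...).
Starting from "nsbvzqkp": after the first operation, "sbvzqkp"; after the second, "vk".

vk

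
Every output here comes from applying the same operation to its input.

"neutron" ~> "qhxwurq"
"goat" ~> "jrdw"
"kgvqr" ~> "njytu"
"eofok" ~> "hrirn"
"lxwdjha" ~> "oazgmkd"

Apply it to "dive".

Each output is the input with this applied: shift every letter 3 places forward in the alphabet (wrapping around).
Applying that to "dive" gives "glyh".

glyh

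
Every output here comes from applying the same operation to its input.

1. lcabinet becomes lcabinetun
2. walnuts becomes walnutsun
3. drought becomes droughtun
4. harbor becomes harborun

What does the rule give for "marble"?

What's happening: append "un".
On "marble" that produces "marbleun".

marbleun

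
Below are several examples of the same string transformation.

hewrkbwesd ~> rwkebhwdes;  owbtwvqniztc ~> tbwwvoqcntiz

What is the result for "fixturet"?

txuirfet

Looking at the pairs, the operation is to move the first 3 characters to the end (rotate left by 3), then take characters alternately from the front and the back (1st, last, 2nd, 2nd-last, ...).
Applying both steps to "fixturet": "turetfix", then "txuirfet".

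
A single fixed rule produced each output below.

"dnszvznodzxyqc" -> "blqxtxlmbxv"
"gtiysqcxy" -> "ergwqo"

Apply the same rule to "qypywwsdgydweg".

In each case the input is transformed by: delete the last 3 characters, then shift every letter 2 places backward in the alphabet (wrapping around).
On "qypywwsdgydweg": the first step gives "qypywwsdgyd", and the second then gives "ownwuuqbewb".

ownwuuqbewb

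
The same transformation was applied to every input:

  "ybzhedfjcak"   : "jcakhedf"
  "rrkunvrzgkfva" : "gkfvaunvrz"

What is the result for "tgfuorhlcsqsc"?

csqscuorhl

The rule is to delete the first 3 characters, then swap the front and back halves of the string.
On "tgfuorhlcsqsc": the first step gives "uorhlcsqsc", and the second then gives "csqscuorhl".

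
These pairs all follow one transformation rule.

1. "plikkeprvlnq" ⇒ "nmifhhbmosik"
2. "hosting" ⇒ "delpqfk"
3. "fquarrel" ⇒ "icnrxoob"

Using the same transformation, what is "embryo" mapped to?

Rule — move the last character to the front, then shift every letter 3 places backward in the alphabet (wrapping around).
Applying both steps to "embryo": "oembry", then "lbjyov".

lbjyov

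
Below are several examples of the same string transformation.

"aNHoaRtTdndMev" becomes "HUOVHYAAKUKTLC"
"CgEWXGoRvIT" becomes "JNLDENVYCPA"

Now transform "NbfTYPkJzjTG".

UIMAFWRQGQAN

In each case the input is transformed by: shift every letter 7 places forward in the alphabet (wrapping around), then convert every letter to uppercase.
For "NbfTYPkJzjTG", step one produces "UimAFWrQgqAN"; step two turns that into "UIMAFWRQGQAN".
(Check on "aNHoaRtTdndMev": → "hUOvhYaAkukTlc" → "HUOVHYAAKUKTLC" ✓)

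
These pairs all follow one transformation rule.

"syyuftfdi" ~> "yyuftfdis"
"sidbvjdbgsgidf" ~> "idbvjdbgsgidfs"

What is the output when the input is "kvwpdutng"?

In each case the input is transformed by: move the first character to the end.
For "kvwpdutng" the result is "vwpdutngk".

vwpdutngk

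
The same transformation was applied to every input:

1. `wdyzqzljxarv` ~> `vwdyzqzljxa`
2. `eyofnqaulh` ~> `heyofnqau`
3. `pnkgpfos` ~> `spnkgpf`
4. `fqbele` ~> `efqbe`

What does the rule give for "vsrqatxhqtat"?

tvsrqatxhqt

What's happening: move the last 2 characters to the front (rotate right by 2), then delete the first character.
Starting from "vsrqatxhqtat": after the first operation, "atvsrqatxhqt"; after the second, "tvsrqatxhqt".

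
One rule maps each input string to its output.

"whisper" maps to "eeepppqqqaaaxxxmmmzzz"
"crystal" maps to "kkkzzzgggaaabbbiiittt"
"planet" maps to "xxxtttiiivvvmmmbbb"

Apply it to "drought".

lllzzzwwwcccooopppbbb

The rule is to repeat every character 3 times, then shift every letter 8 places forward in the alphabet (wrapping around).
On "drought": the first step gives "dddrrrooouuuggghhhttt", and the second then gives "lllzzzwwwcccooopppbbb".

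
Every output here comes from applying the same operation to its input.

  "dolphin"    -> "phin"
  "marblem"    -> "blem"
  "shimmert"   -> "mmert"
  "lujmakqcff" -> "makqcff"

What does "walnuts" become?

nuts

The pattern: delete the first 3 characters.
So "walnuts" becomes "nuts".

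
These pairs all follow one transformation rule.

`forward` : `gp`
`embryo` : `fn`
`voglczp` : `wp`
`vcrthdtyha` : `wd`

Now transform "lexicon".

What's happening: shift every letter 1 place forward in the alphabet (wrapping around), then keep only the first 2 characters.
For "lexicon", step one produces "mfyjdpo"; step two turns that into "mf".
(Check on "voglczp": → "wphmdaq" → "wp" ✓)

mf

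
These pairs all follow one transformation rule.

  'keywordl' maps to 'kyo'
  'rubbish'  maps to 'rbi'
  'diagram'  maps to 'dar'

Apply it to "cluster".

The rule is to delete the last 2 characters, then keep every other character starting from the first (positions 1st, 3rd, 5th, ...).
On "cluster": the first step gives "clust", and the second then gives "cut".
(Check on "rubbish": → "rubbi" → "rbi" ✓)

cut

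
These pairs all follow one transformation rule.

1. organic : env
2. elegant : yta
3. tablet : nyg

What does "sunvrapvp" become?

The rule is to keep every other character starting from the second (positions 2nd, 4th, 6th, ...), then shift every letter 13 places forward in the alphabet (wrapping around) — i.e. ROT13.
On "sunvrapvp": the first step gives "uvav", and the second then gives "hini".

hini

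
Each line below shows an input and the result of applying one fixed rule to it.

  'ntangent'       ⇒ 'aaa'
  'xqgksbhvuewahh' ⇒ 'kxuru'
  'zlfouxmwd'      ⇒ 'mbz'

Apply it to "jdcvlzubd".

In each case the input is transformed by: keep one character in every 3, starting at position 1 (positions 1st, 4th, 7th, ...), then shift every letter 13 places forward in the alphabet (wrapping around) — i.e. ROT13.
On "jdcvlzubd": the first step gives "jvu", and the second then gives "wih".

wih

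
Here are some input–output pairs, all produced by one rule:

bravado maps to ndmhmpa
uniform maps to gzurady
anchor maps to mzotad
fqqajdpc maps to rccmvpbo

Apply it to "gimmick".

Rule — shift every letter 12 places forward in the alphabet (wrapping around).
Applying that to "gimmick" gives "suyyuow".

suyyuow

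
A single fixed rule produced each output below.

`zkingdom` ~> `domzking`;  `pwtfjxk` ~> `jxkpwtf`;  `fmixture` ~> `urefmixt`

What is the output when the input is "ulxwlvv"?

lvvulxw

Rule — move the last 3 characters to the front (rotate right by 3).
On "ulxwlvv" that produces "lvvulxw".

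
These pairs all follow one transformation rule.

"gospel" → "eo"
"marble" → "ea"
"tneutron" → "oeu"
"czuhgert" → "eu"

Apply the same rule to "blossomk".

oo

Rule — swap the front and back halves of the string, then keep only the vowels.
Starting from "blossomk": after the first operation, "somkblos"; after the second, "oo".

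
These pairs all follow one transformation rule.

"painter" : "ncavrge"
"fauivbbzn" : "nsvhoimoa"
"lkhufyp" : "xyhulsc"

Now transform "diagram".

What's happening: swap each adjacent pair of characters (1↔2, 3↔4, ...), then shift every letter 13 places forward in the alphabet (wrapping around) — i.e. ROT13.
So "diagram" becomes "vqtnnez".

vqtnnez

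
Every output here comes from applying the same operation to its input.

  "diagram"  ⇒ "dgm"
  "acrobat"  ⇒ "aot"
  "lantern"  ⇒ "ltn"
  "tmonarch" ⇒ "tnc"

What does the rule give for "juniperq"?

Each output is the input with this applied: keep one character in every 3, starting at position 1 (positions 1st, 4th, 7th, ...).
For "juniperq" the result is "jir".

jir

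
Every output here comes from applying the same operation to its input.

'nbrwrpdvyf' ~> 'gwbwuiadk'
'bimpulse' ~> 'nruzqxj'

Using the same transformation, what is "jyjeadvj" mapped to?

dojfiao

Each output is the input with this applied: shift every letter 5 places forward in the alphabet (wrapping around), then delete the first character.
Applying both steps to "jyjeadvj": "odojfiao", then "dojfiao".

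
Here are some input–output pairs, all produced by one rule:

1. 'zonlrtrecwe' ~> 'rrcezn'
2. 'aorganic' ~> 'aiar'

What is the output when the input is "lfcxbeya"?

Each output is the input with this applied: keep every other character starting from the first (positions 1st, 3rd, 5th, ...), then move the first 2 characters to the end (rotate left by 2).
For "lfcxbeya", step one produces "lcby"; step two turns that into "bylc".

bylc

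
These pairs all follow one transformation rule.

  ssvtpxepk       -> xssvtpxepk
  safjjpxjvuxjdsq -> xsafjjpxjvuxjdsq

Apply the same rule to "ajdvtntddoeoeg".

The rule is to prepend "x".
For "ajdvtntddoeoeg" the result is "xajdvtntddoeoeg".

xajdvtntddoeoeg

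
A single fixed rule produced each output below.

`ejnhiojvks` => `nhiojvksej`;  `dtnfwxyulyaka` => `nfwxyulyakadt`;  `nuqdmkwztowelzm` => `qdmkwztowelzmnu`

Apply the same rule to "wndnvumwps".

The transformation: move the first 2 characters to the end (rotate left by 2).
"wndnvumwps" → "dnvumwpswn".

dnvumwpswn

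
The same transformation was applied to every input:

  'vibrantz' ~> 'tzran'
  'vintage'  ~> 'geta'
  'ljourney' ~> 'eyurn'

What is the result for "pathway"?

The pattern: delete the first 3 characters, then move the last 2 characters to the front (rotate right by 2).
Applying both steps to "pathway": "hway", then "ayhw".

ayhw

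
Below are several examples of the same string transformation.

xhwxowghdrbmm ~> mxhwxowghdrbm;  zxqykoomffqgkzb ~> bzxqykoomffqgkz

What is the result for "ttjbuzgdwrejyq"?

In each case the input is transformed by: move the last character to the front.
Doing the same to "ttjbuzgdwrejyq": "qttjbuzgdwrejy".

qttjbuzgdwrejy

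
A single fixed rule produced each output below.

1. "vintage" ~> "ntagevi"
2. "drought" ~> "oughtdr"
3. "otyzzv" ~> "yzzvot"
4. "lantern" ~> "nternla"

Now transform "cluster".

What's happening: move the first 2 characters to the end (rotate left by 2).
Doing the same to "cluster": "ustercl".

ustercl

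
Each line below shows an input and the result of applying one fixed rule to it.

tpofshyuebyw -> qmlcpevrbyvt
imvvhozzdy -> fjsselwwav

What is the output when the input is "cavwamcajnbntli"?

zxstxjzxgkykqif

Looking at the pairs, the operation is to shift every letter 3 places backward in the alphabet (wrapping around).
For "cavwamcajnbntli" the result is "zxstxjzxgkykqif".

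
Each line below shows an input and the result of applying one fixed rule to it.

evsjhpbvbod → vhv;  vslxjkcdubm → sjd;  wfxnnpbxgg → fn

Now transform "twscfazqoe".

What's happening: delete the last 3 characters, then keep one character in every 3, starting at position 2 (positions 2nd, 5th, 8th, ...).
"twscfazqoe" → "twscfaz" → "wf".

wf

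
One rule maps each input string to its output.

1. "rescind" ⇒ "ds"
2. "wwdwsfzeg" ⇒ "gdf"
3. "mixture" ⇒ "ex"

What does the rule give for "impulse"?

Each output is the input with this applied: move the last 3 characters to the front (rotate right by 3), then keep one character in every 3, starting at position 3 (positions 3rd, 6th, 9th, ...).
On "impulse": the first step gives "lseimpu", and the second then gives "ep".

ep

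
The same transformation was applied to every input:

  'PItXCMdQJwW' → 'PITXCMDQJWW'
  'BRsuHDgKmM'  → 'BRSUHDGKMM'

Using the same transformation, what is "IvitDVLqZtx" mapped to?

IVITDVLQZTX

Each output is the input with this applied: convert every letter to uppercase.
Doing the same to "IvitDVLqZtx": "IVITDVLQZTX".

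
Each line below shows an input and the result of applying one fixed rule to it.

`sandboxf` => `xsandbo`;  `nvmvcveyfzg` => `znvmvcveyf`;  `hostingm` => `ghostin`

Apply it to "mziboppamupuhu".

hmziboppamupu

Looking at the pairs, the operation is to delete the last character, then move the last character to the front.
"mziboppamupuhu" → "mziboppamupuh" → "hmziboppamupu".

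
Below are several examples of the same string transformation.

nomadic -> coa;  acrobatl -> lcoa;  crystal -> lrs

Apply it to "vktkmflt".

tkkf

The transformation: move the last 2 characters to the front (rotate right by 2), then keep every other character starting from the second (positions 2nd, 4th, 6th, ...).
For "vktkmflt" the result is "tkkf".
(Check on "acrobatl": → "tlacroba" → "lcoa" ✓)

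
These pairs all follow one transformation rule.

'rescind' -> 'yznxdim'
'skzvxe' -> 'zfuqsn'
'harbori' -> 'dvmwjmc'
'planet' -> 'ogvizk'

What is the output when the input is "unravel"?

gimvqzp

In each case the input is transformed by: swap the first and last characters, then shift every letter 5 places backward in the alphabet (wrapping around).
"unravel" → "lnraveu" → "gimvqzp".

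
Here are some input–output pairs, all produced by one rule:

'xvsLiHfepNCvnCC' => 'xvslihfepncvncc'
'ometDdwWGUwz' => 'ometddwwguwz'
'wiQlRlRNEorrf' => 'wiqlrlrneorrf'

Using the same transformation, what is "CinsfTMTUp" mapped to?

cinsftmtup

The transformation: convert every letter to lowercase.
So "CinsfTMTUp" becomes "cinsftmtup".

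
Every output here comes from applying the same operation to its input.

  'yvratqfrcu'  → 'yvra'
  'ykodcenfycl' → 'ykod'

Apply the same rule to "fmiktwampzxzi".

fmik

In each case the input is transformed by: keep only the first 4 characters.
On "fmiktwampzxzi" that produces "fmik".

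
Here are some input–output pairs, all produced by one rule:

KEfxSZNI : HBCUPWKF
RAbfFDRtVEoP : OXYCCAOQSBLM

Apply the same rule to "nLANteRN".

KIXKQBOK

The rule is to shift every letter 3 places backward in the alphabet (wrapping around), then convert every letter to uppercase.
Working it through for "nLANteRN": intermediate "kIXKqbOK", final "KIXKQBOK".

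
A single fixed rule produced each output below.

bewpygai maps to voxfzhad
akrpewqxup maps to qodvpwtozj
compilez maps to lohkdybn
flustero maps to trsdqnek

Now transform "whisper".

What's happening: move the first 2 characters to the end (rotate left by 2), then shift every letter 1 place backward in the alphabet (wrapping around).
"whisper" → "isperwh" → "hrodqvg".

hrodqvg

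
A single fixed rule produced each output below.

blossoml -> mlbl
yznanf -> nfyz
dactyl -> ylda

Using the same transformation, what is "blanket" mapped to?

etbl

Each output is the input with this applied: move the last 2 characters to the front (rotate right by 2), then keep only the first 4 characters.
Working it through for "blanket": intermediate "etblank", final "etbl".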